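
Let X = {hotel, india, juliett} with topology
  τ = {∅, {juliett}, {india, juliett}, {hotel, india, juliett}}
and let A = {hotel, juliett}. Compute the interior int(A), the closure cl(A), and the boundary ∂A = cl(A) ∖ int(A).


int(A) = {juliett}, cl(A) = {hotel, india, juliett}, ∂A = {hotel, india}.

Closed sets in (X, τ) are complements of opens:
  closed(X, τ) = {∅, {hotel}, {hotel, india}, {hotel, india, juliett}}.
int(A) = ⋃ {U ∈ τ : U ⊆ A}. Opens contained in A: ∅, {juliett}.
Taking the union of these: int(A) = {juliett}.
cl(A) = ⋂ {C closed : A ⊆ C}. Closed sets containing A: {hotel, india, juliett}.
Intersecting these: cl(A) = {hotel, india, juliett}.
∂A = cl(A) ∖ int(A) = {hotel, india, juliett} ∖ {juliett} = {hotel, india}.


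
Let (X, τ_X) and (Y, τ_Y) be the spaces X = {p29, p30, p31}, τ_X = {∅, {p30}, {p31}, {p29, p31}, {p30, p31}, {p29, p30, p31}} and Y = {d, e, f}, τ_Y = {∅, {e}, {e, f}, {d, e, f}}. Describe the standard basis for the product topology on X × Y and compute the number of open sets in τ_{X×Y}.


Basis B = {∅ × ∅, {p30} × {e}, {p31} × {e}, {p29, p31} × {e}, {p30} × {e, f}, {p30, p31} × {e}, {p31} × {e, f}, {p29, p30, p31} × {e}, {p30} × {d, e, f}, {p31} × {d, e, f}, {p29, p31} × {e, f}, {p30, p31} × {e, f}, {p29, p31} × {d, e, f}, {p29, p30, p31} × {e, f}, {p30, p31} × {d, e, f}, {p29, p30, p31} × {d, e, f}}; |τ_{X×Y}| = 40.

Enumerate products U × V with U ∈ τ_X, V ∈ τ_Y (deduplicated):
  ∅ × ∅ = {} (∅)
  {p30} × {e} = {(p30,e)}
  {p31} × {e} = {(p31,e)}
  {p29, p31} × {e} = {(p29,e), (p31,e)}
  {p30} × {e, f} = {(p30,e), (p30,f)}
  {p30, p31} × {e} = {(p30,e), (p31,e)}
  {p31} × {e, f} = {(p31,e), (p31,f)}
  {p29, p30, p31} × {e} = {(p29,e), (p30,e), (p31,e)}
  {p30} × {d, e, f} = {(p30,d), (p30,e), (p30,f)}
  {p31} × {d, e, f} = {(p31,d), (p31,e), (p31,f)}
  {p29, p31} × {e, f} = {(p29,e), (p29,f), (p31,e), (p31,f)}
  {p30, p31} × {e, f} = {(p30,e), (p30,f), (p31,e), (p31,f)}
  {p29, p31} × {d, e, f} = {(p29,d), (p29,e), (p29,f), (p31,d), (p31,e), (p31,f)}
  {p29, p30, p31} × {e, f} = {(p29,e), (p29,f), (p30,e), (p30,f), (p31,e), (p31,f)}
  {p30, p31} × {d, e, f} = {(p30,d), (p30,e), (p30,f), (p31,d), (p31,e), (p31,f)}
  {p29, p30, p31} × {d, e, f} = {(p29,d), (p29,e), (p29,f), (p30,d), (p30,e), (p30,f), (p31,d), (p31,e), (p31,f)}
These 16 distinct sets form the basis B.
Close under arbitrary unions to get τ_{X×Y}; counting gives |τ_{X×Y}| = 40.


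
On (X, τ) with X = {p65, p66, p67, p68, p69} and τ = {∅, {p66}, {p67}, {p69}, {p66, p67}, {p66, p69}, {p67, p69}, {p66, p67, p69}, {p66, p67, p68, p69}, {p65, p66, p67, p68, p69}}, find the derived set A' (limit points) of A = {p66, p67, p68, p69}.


A' = {p65, p68}

For each x ∈ X, list the open sets U ∈ τ with x ∈ U, then check whether U ∩ (A ∖ {x}) ≠ ∅ for every such U.
  x = p65: opens ∋ x are {p65, p66, p67, p68, p69}; each meets A ∖ {p65}, so x IS a limit point.
  x = p66: open {p66} ∋ x has {p66} ∩ (A ∖ {p66}) = ∅, so x is NOT a limit point.
  x = p67: open {p67} ∋ x has {p67} ∩ (A ∖ {p67}) = ∅, so x is NOT a limit point.
  x = p68: opens ∋ x are {p66, p67, p68, p69}, {p65, p66, p67, p68, p69}; each meets A ∖ {p68}, so x IS a limit point.
  x = p69: open {p69} ∋ x has {p69} ∩ (A ∖ {p69}) = ∅, so x is NOT a limit point.
Collecting: A' = {p65, p68}.


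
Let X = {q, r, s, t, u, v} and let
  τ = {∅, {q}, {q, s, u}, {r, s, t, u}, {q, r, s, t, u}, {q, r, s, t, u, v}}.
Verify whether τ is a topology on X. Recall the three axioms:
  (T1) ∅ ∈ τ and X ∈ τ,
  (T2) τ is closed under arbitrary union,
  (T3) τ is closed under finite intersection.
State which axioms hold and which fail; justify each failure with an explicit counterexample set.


τ is NOT a topology on X.

Axiom (T1): ∅ ∈ τ? Yes; X ∈ τ? Yes.
Axiom (T2/T3): check pairwise unions and intersections of members of τ.
Counterexample for (T3): {q, s, u} ∩ {r, s, t, u} = {s, u} ∉ τ. Therefore τ is NOT a topology.


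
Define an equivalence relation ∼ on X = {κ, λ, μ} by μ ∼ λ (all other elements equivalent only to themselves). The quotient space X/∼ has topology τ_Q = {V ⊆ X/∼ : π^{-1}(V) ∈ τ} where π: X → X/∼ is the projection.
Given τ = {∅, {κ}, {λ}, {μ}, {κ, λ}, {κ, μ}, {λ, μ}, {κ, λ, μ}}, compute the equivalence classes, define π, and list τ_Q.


X/∼ = {[κ], [λ=μ]}; |τ_Q| = 4.

Equivalence classes: [κ], [λ=μ].
Quotient map π: X → X/∼ sends κ ↦ [κ], λ ↦ [λ=μ], μ ↦ [λ=μ].
For each subset V ⊆ X/∼, compute π^{-1}(V) ⊆ X and check whether π^{-1}(V) ∈ τ. V is open in τ_Q iff π^{-1}(V) ∈ τ.
  V = {}: π^{-1}(V) = ∅ ∈ τ ✓.
  V = {[κ]}: π^{-1}(V) = {κ} ∈ τ ✓.
  V = {[λ=μ]}: π^{-1}(V) = {λ, μ} ∈ τ ✓.
  V = {[κ], [λ=μ]}: π^{-1}(V) = {κ, λ, μ} ∈ τ ✓.
Open sets in the quotient: τ_Q = {{}, {[κ]}, {[λ=μ]}, {[κ], [λ=μ]}} (4 elements).


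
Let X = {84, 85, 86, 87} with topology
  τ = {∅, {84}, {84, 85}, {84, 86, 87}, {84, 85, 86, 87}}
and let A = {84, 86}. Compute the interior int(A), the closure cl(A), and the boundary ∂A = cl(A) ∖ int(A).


int(A) = {84}, cl(A) = {84, 85, 86, 87}, ∂A = {85, 86, 87}.

Closed sets in (X, τ) are complements of opens:
  closed(X, τ) = {∅, {85}, {86, 87}, {85, 86, 87}, {84, 85, 86, 87}}.
int(A) = ⋃ {U ∈ τ : U ⊆ A}. Opens contained in A: ∅, {84}.
Taking the union of these: int(A) = {84}.
cl(A) = ⋂ {C closed : A ⊆ C}. Closed sets containing A: {84, 85, 86, 87}.
Intersecting these: cl(A) = {84, 85, 86, 87}.
∂A = cl(A) ∖ int(A) = {84, 85, 86, 87} ∖ {84} = {85, 86, 87}.


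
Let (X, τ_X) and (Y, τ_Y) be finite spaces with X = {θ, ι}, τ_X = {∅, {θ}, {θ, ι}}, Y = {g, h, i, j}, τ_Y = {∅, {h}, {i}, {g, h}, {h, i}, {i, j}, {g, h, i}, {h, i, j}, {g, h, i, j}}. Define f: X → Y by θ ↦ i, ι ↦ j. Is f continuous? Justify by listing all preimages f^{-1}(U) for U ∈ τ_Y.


f IS continuous.

Compute f^{-1}(U) for each U ∈ τ_Y:
  U = ∅: f^{-1}(U) = ∅ ∈ τ_X ✓.
  U = {h}: f^{-1}(U) = ∅ ∈ τ_X ✓.
  U = {i}: f^{-1}(U) = {θ} ∈ τ_X ✓.
  U = {g, h}: f^{-1}(U) = ∅ ∈ τ_X ✓.
  U = {h, i}: f^{-1}(U) = {θ} ∈ τ_X ✓.
  U = {i, j}: f^{-1}(U) = {θ, ι} ∈ τ_X ✓.
  U = {g, h, i}: f^{-1}(U) = {θ} ∈ τ_X ✓.
  U = {h, i, j}: f^{-1}(U) = {θ, ι} ∈ τ_X ✓.
  U = {g, h, i, j}: f^{-1}(U) = {θ, ι} ∈ τ_X ✓.
Every preimage lies in τ_X, so f IS continuous.


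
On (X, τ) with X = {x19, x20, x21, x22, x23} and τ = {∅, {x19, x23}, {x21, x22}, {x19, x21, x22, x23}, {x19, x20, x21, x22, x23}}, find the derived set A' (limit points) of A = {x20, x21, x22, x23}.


A' = {x19, x20, x21, x22}

For each x ∈ X, list the open sets U ∈ τ with x ∈ U, then check whether U ∩ (A ∖ {x}) ≠ ∅ for every such U.
  x = x19: opens ∋ x are {x19, x23}, {x19, x21, x22, x23}, {x19, x20, x21, x22, x23}; each meets A ∖ {x19}, so x IS a limit point.
  x = x20: opens ∋ x are {x19, x20, x21, x22, x23}; each meets A ∖ {x20}, so x IS a limit point.
  x = x21: opens ∋ x are {x21, x22}, {x19, x21, x22, x23}, {x19, x20, x21, x22, x23}; each meets A ∖ {x21}, so x IS a limit point.
  x = x22: opens ∋ x are {x21, x22}, {x19, x21, x22, x23}, {x19, x20, x21, x22, x23}; each meets A ∖ {x22}, so x IS a limit point.
  x = x23: open {x19, x23} ∋ x has {x19, x23} ∩ (A ∖ {x23}) = ∅, so x is NOT a limit point.
Collecting: A' = {x19, x20, x21, x22}.


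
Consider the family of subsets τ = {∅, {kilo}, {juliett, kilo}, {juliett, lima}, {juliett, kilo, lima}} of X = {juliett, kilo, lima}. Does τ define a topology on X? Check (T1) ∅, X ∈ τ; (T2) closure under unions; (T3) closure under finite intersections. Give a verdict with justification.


τ is NOT a topology on X.

Axiom (T1): ∅ ∈ τ? Yes; X ∈ τ? Yes.
Axiom (T2/T3): check pairwise unions and intersections of members of τ.
Counterexample for (T3): {juliett, kilo} ∩ {juliett, lima} = {juliett} ∉ τ. Therefore τ is NOT a topology.


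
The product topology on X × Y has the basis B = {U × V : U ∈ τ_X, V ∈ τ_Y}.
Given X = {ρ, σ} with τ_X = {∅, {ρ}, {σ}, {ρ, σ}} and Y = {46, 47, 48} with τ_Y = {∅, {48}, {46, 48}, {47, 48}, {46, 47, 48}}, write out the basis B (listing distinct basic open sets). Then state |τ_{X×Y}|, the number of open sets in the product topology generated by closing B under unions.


Basis B = {∅ × ∅, {ρ} × {48}, {σ} × {48}, {ρ} × {46, 48}, {ρ} × {47, 48}, {ρ, σ} × {48}, {σ} × {46, 48}, {σ} × {47, 48}, {ρ} × {46, 47, 48}, {σ} × {46, 47, 48}, {ρ, σ} × {46, 48}, {ρ, σ} × {47, 48}, {ρ, σ} × {46, 47, 48}}; |τ_{X×Y}| = 25.

Enumerate products U × V with U ∈ τ_X, V ∈ τ_Y (deduplicated):
  ∅ × ∅ = {} (∅)
  {ρ} × {48} = {(ρ,48)}
  {σ} × {48} = {(σ,48)}
  {ρ} × {46, 48} = {(ρ,46), (ρ,48)}
  {ρ} × {47, 48} = {(ρ,47), (ρ,48)}
  {ρ, σ} × {48} = {(ρ,48), (σ,48)}
  {σ} × {46, 48} = {(σ,46), (σ,48)}
  {σ} × {47, 48} = {(σ,47), (σ,48)}
  {ρ} × {46, 47, 48} = {(ρ,46), (ρ,47), (ρ,48)}
  {σ} × {46, 47, 48} = {(σ,46), (σ,47), (σ,48)}
  {ρ, σ} × {46, 48} = {(ρ,46), (ρ,48), (σ,46), (σ,48)}
  {ρ, σ} × {47, 48} = {(ρ,47), (ρ,48), (σ,47), (σ,48)}
  {ρ, σ} × {46, 47, 48} = {(ρ,46), (ρ,47), (ρ,48), (σ,46), (σ,47), (σ,48)}
These 13 distinct sets form the basis B.
Close under arbitrary unions to get τ_{X×Y}; counting gives |τ_{X×Y}| = 25.


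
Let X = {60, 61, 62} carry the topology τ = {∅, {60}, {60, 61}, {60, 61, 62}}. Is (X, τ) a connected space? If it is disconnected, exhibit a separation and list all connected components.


(X, τ) is connected.

Find clopen sets (U ∈ τ with X ∖ U ∈ τ):
  U = ∅, X ∖ U = {60, 61, 62} — both open, so U is clopen.
  U = {60, 61, 62}, X ∖ U = ∅ — both open, so U is clopen.
Only trivial clopens (∅ and X) exist, so (X, τ) is connected.
Compute connected components by grouping points that agree on all clopens:
  component: {60, 61, 62}


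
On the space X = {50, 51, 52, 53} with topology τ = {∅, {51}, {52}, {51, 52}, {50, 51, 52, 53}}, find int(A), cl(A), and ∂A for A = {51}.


int(A) = {51}, cl(A) = {50, 51, 53}, ∂A = {50, 53}.

Closed sets in (X, τ) are complements of opens:
  closed(X, τ) = {∅, {50, 53}, {50, 51, 53}, {50, 52, 53}, {50, 51, 52, 53}}.
int(A) = ⋃ {U ∈ τ : U ⊆ A}. Opens contained in A: ∅, {51}.
Taking the union of these: int(A) = {51}.
cl(A) = ⋂ {C closed : A ⊆ C}. Closed sets containing A: {50, 51, 53}, {50, 51, 52, 53}.
Intersecting these: cl(A) = {50, 51, 53}.
∂A = cl(A) ∖ int(A) = {50, 51, 53} ∖ {51} = {50, 53}.


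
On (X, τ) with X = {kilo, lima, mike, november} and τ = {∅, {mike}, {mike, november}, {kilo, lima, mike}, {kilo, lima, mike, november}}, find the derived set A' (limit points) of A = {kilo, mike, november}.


A' = {kilo, lima, november}

For each x ∈ X, list the open sets U ∈ τ with x ∈ U, then check whether U ∩ (A ∖ {x}) ≠ ∅ for every such U.
  x = kilo: opens ∋ x are {kilo, lima, mike}, {kilo, lima, mike, november}; each meets A ∖ {kilo}, so x IS a limit point.
  x = lima: opens ∋ x are {kilo, lima, mike}, {kilo, lima, mike, november}; each meets A ∖ {lima}, so x IS a limit point.
  x = mike: open {mike} ∋ x has {mike} ∩ (A ∖ {mike}) = ∅, so x is NOT a limit point.
  x = november: opens ∋ x are {mike, november}, {kilo, lima, mike, november}; each meets A ∖ {november}, so x IS a limit point.
Collecting: A' = {kilo, lima, november}.


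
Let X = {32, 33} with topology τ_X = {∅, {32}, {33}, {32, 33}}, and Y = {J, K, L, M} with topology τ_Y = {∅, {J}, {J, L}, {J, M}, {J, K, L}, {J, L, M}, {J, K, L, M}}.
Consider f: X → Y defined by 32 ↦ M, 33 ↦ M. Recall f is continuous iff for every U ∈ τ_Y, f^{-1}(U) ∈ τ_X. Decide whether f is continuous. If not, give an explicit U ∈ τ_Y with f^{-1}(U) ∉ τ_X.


f IS continuous.

Compute f^{-1}(U) for each U ∈ τ_Y:
  U = ∅: f^{-1}(U) = ∅ ∈ τ_X ✓.
  U = {J}: f^{-1}(U) = ∅ ∈ τ_X ✓.
  U = {J, L}: f^{-1}(U) = ∅ ∈ τ_X ✓.
  U = {J, M}: f^{-1}(U) = {32, 33} ∈ τ_X ✓.
  U = {J, K, L}: f^{-1}(U) = ∅ ∈ τ_X ✓.
  U = {J, L, M}: f^{-1}(U) = {32, 33} ∈ τ_X ✓.
  U = {J, K, L, M}: f^{-1}(U) = {32, 33} ∈ τ_X ✓.
Every preimage lies in τ_X, so f IS continuous.


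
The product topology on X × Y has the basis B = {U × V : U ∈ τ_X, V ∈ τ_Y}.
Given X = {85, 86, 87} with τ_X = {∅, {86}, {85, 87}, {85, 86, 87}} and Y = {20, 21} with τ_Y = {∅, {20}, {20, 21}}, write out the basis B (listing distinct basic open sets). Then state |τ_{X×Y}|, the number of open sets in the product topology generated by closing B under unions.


Basis B = {∅ × ∅, {86} × {20}, {85, 87} × {20}, {86} × {20, 21}, {85, 86, 87} × {20}, {85, 87} × {20, 21}, {85, 86, 87} × {20, 21}}; |τ_{X×Y}| = 9.

Enumerate products U × V with U ∈ τ_X, V ∈ τ_Y (deduplicated):
  ∅ × ∅ = {} (∅)
  {86} × {20} = {(86,20)}
  {85, 87} × {20} = {(85,20), (87,20)}
  {86} × {20, 21} = {(86,20), (86,21)}
  {85, 86, 87} × {20} = {(85,20), (86,20), (87,20)}
  {85, 87} × {20, 21} = {(85,20), (85,21), (87,20), (87,21)}
  {85, 86, 87} × {20, 21} = {(85,20), (85,21), (86,20), (86,21), (87,20), (87,21)}
These 7 distinct sets form the basis B.
Close under arbitrary unions to get τ_{X×Y}; counting gives |τ_{X×Y}| = 9.


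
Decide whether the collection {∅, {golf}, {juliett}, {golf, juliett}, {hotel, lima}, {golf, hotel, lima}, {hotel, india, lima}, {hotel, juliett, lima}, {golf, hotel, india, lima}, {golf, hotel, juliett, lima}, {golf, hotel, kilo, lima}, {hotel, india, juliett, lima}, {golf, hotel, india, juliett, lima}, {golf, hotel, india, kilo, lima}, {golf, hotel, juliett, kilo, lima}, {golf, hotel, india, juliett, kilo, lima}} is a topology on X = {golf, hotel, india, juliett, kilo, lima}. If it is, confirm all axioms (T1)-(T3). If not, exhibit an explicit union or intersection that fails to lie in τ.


τ IS a topology on X.

Axiom (T1): ∅ ∈ τ? Yes; X ∈ τ? Yes.
Axiom (T2/T3): check pairwise unions and intersections of members of τ.
All pairwise intersections and unions checked — each lies in τ. Therefore τ satisfies (T1), (T2), (T3): it IS a topology on X.


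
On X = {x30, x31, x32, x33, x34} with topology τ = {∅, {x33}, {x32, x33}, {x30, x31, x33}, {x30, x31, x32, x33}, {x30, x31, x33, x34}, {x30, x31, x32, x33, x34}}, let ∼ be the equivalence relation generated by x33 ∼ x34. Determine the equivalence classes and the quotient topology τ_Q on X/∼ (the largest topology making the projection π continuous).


X/∼ = {[x30], [x31], [x32], [x33=x34]}; |τ_Q| = 3.

Equivalence classes: [x30], [x31], [x32], [x33=x34].
Quotient map π: X → X/∼ sends x30 ↦ [x30], x31 ↦ [x31], x32 ↦ [x32], x33 ↦ [x33=x34], x34 ↦ [x33=x34].
For each subset V ⊆ X/∼, compute π^{-1}(V) ⊆ X and check whether π^{-1}(V) ∈ τ. V is open in τ_Q iff π^{-1}(V) ∈ τ.
  V = {}: π^{-1}(V) = ∅ ∈ τ ✓.
  V = {[x30]}: π^{-1}(V) = {x30} ∉ τ ✗.
  V = {[x31]}: π^{-1}(V) = {x31} ∉ τ ✗.
  V = {[x30], [x31]}: π^{-1}(V) = {x30, x31} ∉ τ ✗.
  V = {[x32]}: π^{-1}(V) = {x32} ∉ τ ✗.
  V = {[x30], [x32]}: π^{-1}(V) = {x30, x32} ∉ τ ✗.
  V = {[x31], [x32]}: π^{-1}(V) = {x31, x32} ∉ τ ✗.
  V = {[x30], [x31], [x32]}: π^{-1}(V) = {x30, x31, x32} ∉ τ ✗.
  V = {[x33=x34]}: π^{-1}(V) = {x33, x34} ∉ τ ✗.
  V = {[x30], [x33=x34]}: π^{-1}(V) = {x30, x33, x34} ∉ τ ✗.
  V = {[x31], [x33=x34]}: π^{-1}(V) = {x31, x33, x34} ∉ τ ✗.
  V = {[x30], [x31], [x33=x34]}: π^{-1}(V) = {x30, x31, x33, x34} ∈ τ ✓.
  V = {[x32], [x33=x34]}: π^{-1}(V) = {x32, x33, x34} ∉ τ ✗.
  V = {[x30], [x32], [x33=x34]}: π^{-1}(V) = {x30, x32, x33, x34} ∉ τ ✗.
  V = {[x31], [x32], [x33=x34]}: π^{-1}(V) = {x31, x32, x33, x34} ∉ τ ✗.
  V = {[x30], [x31], [x32], [x33=x34]}: π^{-1}(V) = {x30, x31, x32, x33, x34} ∈ τ ✓.
Open sets in the quotient: τ_Q = {{}, {[x30], [x31], [x33=x34]}, {[x30], [x31], [x32], [x33=x34]}} (3 elements).


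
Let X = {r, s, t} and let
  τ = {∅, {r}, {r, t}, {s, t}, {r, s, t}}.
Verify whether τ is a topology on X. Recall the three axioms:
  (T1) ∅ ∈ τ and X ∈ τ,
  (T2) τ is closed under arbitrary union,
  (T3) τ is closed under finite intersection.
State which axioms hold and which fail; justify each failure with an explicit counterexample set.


τ is NOT a topology on X.

Axiom (T1): ∅ ∈ τ? Yes; X ∈ τ? Yes.
Axiom (T2/T3): check pairwise unions and intersections of members of τ.
Counterexample for (T3): {r, t} ∩ {s, t} = {t} ∉ τ. Therefore τ is NOT a topology.


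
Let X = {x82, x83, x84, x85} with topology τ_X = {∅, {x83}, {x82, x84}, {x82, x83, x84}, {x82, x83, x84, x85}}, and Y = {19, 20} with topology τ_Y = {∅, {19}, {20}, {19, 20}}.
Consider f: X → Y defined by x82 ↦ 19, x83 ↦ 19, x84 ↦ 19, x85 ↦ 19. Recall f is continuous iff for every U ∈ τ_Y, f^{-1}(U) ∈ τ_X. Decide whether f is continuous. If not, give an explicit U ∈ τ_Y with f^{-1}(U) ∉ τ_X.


f IS continuous.

Compute f^{-1}(U) for each U ∈ τ_Y:
  U = ∅: f^{-1}(U) = ∅ ∈ τ_X ✓.
  U = {19}: f^{-1}(U) = {x82, x83, x84, x85} ∈ τ_X ✓.
  U = {20}: f^{-1}(U) = ∅ ∈ τ_X ✓.
  U = {19, 20}: f^{-1}(U) = {x82, x83, x84, x85} ∈ τ_X ✓.
Every preimage lies in τ_X, so f IS continuous.


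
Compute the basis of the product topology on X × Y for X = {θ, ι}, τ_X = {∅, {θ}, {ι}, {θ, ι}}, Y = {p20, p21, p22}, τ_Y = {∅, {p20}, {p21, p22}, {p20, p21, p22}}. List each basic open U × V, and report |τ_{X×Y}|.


Basis B = {∅ × ∅, {θ} × {p20}, {ι} × {p20}, {θ, ι} × {p20}, {θ} × {p21, p22}, {ι} × {p21, p22}, {θ} × {p20, p21, p22}, {ι} × {p20, p21, p22}, {θ, ι} × {p21, p22}, {θ, ι} × {p20, p21, p22}}; |τ_{X×Y}| = 16.

Enumerate products U × V with U ∈ τ_X, V ∈ τ_Y (deduplicated):
  ∅ × ∅ = {} (∅)
  {θ} × {p20} = {(θ,p20)}
  {ι} × {p20} = {(ι,p20)}
  {θ, ι} × {p20} = {(θ,p20), (ι,p20)}
  {θ} × {p21, p22} = {(θ,p21), (θ,p22)}
  {ι} × {p21, p22} = {(ι,p21), (ι,p22)}
  {θ} × {p20, p21, p22} = {(θ,p20), (θ,p21), (θ,p22)}
  {ι} × {p20, p21, p22} = {(ι,p20), (ι,p21), (ι,p22)}
  {θ, ι} × {p21, p22} = {(θ,p21), (θ,p22), (ι,p21), (ι,p22)}
  {θ, ι} × {p20, p21, p22} = {(θ,p20), (θ,p21), (θ,p22), (ι,p20), (ι,p21), (ι,p22)}
These 10 distinct sets form the basis B.
Close under arbitrary unions to get τ_{X×Y}; counting gives |τ_{X×Y}| = 16.


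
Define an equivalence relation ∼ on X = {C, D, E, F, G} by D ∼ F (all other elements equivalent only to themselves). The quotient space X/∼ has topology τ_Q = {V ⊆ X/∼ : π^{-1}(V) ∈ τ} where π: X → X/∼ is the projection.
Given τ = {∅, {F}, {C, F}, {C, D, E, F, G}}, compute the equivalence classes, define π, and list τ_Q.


X/∼ = {[C], [D=F], [E], [G]}; |τ_Q| = 2.

Equivalence classes: [C], [D=F], [E], [G].
Quotient map π: X → X/∼ sends C ↦ [C], D ↦ [D=F], E ↦ [E], F ↦ [D=F], G ↦ [G].
For each subset V ⊆ X/∼, compute π^{-1}(V) ⊆ X and check whether π^{-1}(V) ∈ τ. V is open in τ_Q iff π^{-1}(V) ∈ τ.
  V = {}: π^{-1}(V) = ∅ ∈ τ ✓.
  V = {[C]}: π^{-1}(V) = {C} ∉ τ ✗.
  V = {[D=F]}: π^{-1}(V) = {D, F} ∉ τ ✗.
  V = {[C], [D=F]}: π^{-1}(V) = {C, D, F} ∉ τ ✗.
  V = {[E]}: π^{-1}(V) = {E} ∉ τ ✗.
  V = {[C], [E]}: π^{-1}(V) = {C, E} ∉ τ ✗.
  V = {[D=F], [E]}: π^{-1}(V) = {D, E, F} ∉ τ ✗.
  V = {[C], [D=F], [E]}: π^{-1}(V) = {C, D, E, F} ∉ τ ✗.
  V = {[G]}: π^{-1}(V) = {G} ∉ τ ✗.
  V = {[C], [G]}: π^{-1}(V) = {C, G} ∉ τ ✗.
  V = {[D=F], [G]}: π^{-1}(V) = {D, F, G} ∉ τ ✗.
  V = {[C], [D=F], [G]}: π^{-1}(V) = {C, D, F, G} ∉ τ ✗.
  V = {[E], [G]}: π^{-1}(V) = {E, G} ∉ τ ✗.
  V = {[C], [E], [G]}: π^{-1}(V) = {C, E, G} ∉ τ ✗.
  V = {[D=F], [E], [G]}: π^{-1}(V) = {D, E, F, G} ∉ τ ✗.
  V = {[C], [D=F], [E], [G]}: π^{-1}(V) = {C, D, E, F, G} ∈ τ ✓.
Open sets in the quotient: τ_Q = {{}, {[C], [D=F], [E], [G]}} (2 elements).


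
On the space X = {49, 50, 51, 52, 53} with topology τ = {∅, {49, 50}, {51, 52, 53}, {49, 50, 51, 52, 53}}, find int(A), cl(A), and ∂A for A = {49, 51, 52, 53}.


int(A) = {51, 52, 53}, cl(A) = {49, 50, 51, 52, 53}, ∂A = {49, 50}.

Closed sets in (X, τ) are complements of opens:
  closed(X, τ) = {∅, {49, 50}, {51, 52, 53}, {49, 50, 51, 52, 53}}.
int(A) = ⋃ {U ∈ τ : U ⊆ A}. Opens contained in A: ∅, {51, 52, 53}.
Taking the union of these: int(A) = {51, 52, 53}.
cl(A) = ⋂ {C closed : A ⊆ C}. Closed sets containing A: {49, 50, 51, 52, 53}.
Intersecting these: cl(A) = {49, 50, 51, 52, 53}.
∂A = cl(A) ∖ int(A) = {49, 50, 51, 52, 53} ∖ {51, 52, 53} = {49, 50}.


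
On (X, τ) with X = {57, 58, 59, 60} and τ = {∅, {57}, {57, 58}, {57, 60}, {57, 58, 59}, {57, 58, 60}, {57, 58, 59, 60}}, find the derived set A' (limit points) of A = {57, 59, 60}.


A' = {58, 59, 60}

For each x ∈ X, list the open sets U ∈ τ with x ∈ U, then check whether U ∩ (A ∖ {x}) ≠ ∅ for every such U.
  x = 57: open {57} ∋ x has {57} ∩ (A ∖ {57}) = ∅, so x is NOT a limit point.
  x = 58: opens ∋ x are {57, 58}, {57, 58, 59}, {57, 58, 60}, {57, 58, 59, 60}; each meets A ∖ {58}, so x IS a limit point.
  x = 59: opens ∋ x are {57, 58, 59}, {57, 58, 59, 60}; each meets A ∖ {59}, so x IS a limit point.
  x = 60: opens ∋ x are {57, 60}, {57, 58, 60}, {57, 58, 59, 60}; each meets A ∖ {60}, so x IS a limit point.
Collecting: A' = {58, 59, 60}.


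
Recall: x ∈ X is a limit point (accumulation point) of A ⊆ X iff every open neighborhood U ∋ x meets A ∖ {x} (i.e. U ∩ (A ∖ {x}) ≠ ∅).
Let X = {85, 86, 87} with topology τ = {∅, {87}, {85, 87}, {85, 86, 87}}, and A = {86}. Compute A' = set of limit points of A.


A' = ∅

For each x ∈ X, list the open sets U ∈ τ with x ∈ U, then check whether U ∩ (A ∖ {x}) ≠ ∅ for every such U.
  x = 85: open {85, 87} ∋ x has {85, 87} ∩ (A ∖ {85}) = ∅, so x is NOT a limit point.
  x = 86: open {85, 86, 87} ∋ x has {85, 86, 87} ∩ (A ∖ {86}) = ∅, so x is NOT a limit point.
  x = 87: open {87} ∋ x has {87} ∩ (A ∖ {87}) = ∅, so x is NOT a limit point.
Collecting: A' = ∅.


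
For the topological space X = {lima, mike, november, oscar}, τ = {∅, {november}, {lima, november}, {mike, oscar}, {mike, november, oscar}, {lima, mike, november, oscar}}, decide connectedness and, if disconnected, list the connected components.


(X, τ) is disconnected; components = [{lima, november}, {mike, oscar}].

Find clopen sets (U ∈ τ with X ∖ U ∈ τ):
  U = ∅, X ∖ U = {lima, mike, november, oscar} — both open, so U is clopen.
  U = {lima, november}, X ∖ U = {mike, oscar} — both open, so U is clopen.
  U = {mike, oscar}, X ∖ U = {lima, november} — both open, so U is clopen.
  U = {lima, mike, november, oscar}, X ∖ U = ∅ — both open, so U is clopen.
Nontrivial clopen(s) exist: e.g. {mike, oscar}. So (X, τ) is disconnected.
Compute connected components by grouping points that agree on all clopens:
  component: {lima, november}
  component: {mike, oscar}


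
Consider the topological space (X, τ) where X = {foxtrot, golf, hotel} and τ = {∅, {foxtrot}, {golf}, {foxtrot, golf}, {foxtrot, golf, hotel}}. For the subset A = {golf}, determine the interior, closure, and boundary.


int(A) = {golf}, cl(A) = {golf, hotel}, ∂A = {hotel}.

Closed sets in (X, τ) are complements of opens:
  closed(X, τ) = {∅, {hotel}, {foxtrot, hotel}, {golf, hotel}, {foxtrot, golf, hotel}}.
int(A) = ⋃ {U ∈ τ : U ⊆ A}. Opens contained in A: ∅, {golf}.
Taking the union of these: int(A) = {golf}.
cl(A) = ⋂ {C closed : A ⊆ C}. Closed sets containing A: {golf, hotel}, {foxtrot, golf, hotel}.
Intersecting these: cl(A) = {golf, hotel}.
∂A = cl(A) ∖ int(A) = {golf, hotel} ∖ {golf} = {hotel}.


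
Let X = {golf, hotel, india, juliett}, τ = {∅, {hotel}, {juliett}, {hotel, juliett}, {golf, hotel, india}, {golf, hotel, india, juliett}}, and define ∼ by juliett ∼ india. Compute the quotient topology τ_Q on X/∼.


X/∼ = {[golf], [hotel], [india=juliett]}; |τ_Q| = 3.

Equivalence classes: [golf], [hotel], [india=juliett].
Quotient map π: X → X/∼ sends golf ↦ [golf], hotel ↦ [hotel], india ↦ [india=juliett], juliett ↦ [india=juliett].
For each subset V ⊆ X/∼, compute π^{-1}(V) ⊆ X and check whether π^{-1}(V) ∈ τ. V is open in τ_Q iff π^{-1}(V) ∈ τ.
  V = {}: π^{-1}(V) = ∅ ∈ τ ✓.
  V = {[golf]}: π^{-1}(V) = {golf} ∉ τ ✗.
  V = {[hotel]}: π^{-1}(V) = {hotel} ∈ τ ✓.
  V = {[golf], [hotel]}: π^{-1}(V) = {golf, hotel} ∉ τ ✗.
  V = {[india=juliett]}: π^{-1}(V) = {india, juliett} ∉ τ ✗.
  V = {[golf], [india=juliett]}: π^{-1}(V) = {golf, india, juliett} ∉ τ ✗.
  V = {[hotel], [india=juliett]}: π^{-1}(V) = {hotel, india, juliett} ∉ τ ✗.
  V = {[golf], [hotel], [india=juliett]}: π^{-1}(V) = {golf, hotel, india, juliett} ∈ τ ✓.
Open sets in the quotient: τ_Q = {{}, {[hotel]}, {[golf], [hotel], [india=juliett]}} (3 elements).


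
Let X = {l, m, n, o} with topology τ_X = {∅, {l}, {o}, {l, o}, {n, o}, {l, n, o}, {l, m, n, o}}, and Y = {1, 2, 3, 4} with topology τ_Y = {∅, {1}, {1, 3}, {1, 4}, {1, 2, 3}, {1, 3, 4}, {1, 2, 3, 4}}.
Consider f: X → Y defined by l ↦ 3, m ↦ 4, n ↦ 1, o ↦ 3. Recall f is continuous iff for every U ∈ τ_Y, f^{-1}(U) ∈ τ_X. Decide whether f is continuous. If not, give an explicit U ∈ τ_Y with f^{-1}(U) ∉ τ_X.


f is NOT continuous.

Compute f^{-1}(U) for each U ∈ τ_Y:
  U = ∅: f^{-1}(U) = ∅ ∈ τ_X ✓.
  U = {1}: f^{-1}(U) = {n} ∉ τ_X ✗.
  U = {1, 3}: f^{-1}(U) = {l, n, o} ∈ τ_X ✓.
  U = {1, 4}: f^{-1}(U) = {m, n} ∉ τ_X ✗.
  U = {1, 2, 3}: f^{-1}(U) = {l, n, o} ∈ τ_X ✓.
  U = {1, 3, 4}: f^{-1}(U) = {l, m, n, o} ∈ τ_X ✓.
  U = {1, 2, 3, 4}: f^{-1}(U) = {l, m, n, o} ∈ τ_X ✓.
Found U = {1} with f^{-1}(U) = {n} not in τ_X. Therefore f is NOT continuous.


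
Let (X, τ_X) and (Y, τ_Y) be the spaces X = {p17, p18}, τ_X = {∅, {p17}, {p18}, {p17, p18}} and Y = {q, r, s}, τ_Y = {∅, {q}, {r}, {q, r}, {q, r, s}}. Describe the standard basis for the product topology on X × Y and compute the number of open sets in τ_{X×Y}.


Basis B = {∅ × ∅, {p17} × {q}, {p17} × {r}, {p18} × {q}, {p18} × {r}, {p17} × {q, r}, {p17, p18} × {q}, {p17, p18} × {r}, {p18} × {q, r}, {p17} × {q, r, s}, {p18} × {q, r, s}, {p17, p18} × {q, r}, {p17, p18} × {q, r, s}}; |τ_{X×Y}| = 25.

Enumerate products U × V with U ∈ τ_X, V ∈ τ_Y (deduplicated):
  ∅ × ∅ = {} (∅)
  {p17} × {q} = {(p17,q)}
  {p17} × {r} = {(p17,r)}
  {p18} × {q} = {(p18,q)}
  {p18} × {r} = {(p18,r)}
  {p17} × {q, r} = {(p17,q), (p17,r)}
  {p17, p18} × {q} = {(p17,q), (p18,q)}
  {p17, p18} × {r} = {(p17,r), (p18,r)}
  {p18} × {q, r} = {(p18,q), (p18,r)}
  {p17} × {q, r, s} = {(p17,q), (p17,r), (p17,s)}
  {p18} × {q, r, s} = {(p18,q), (p18,r), (p18,s)}
  {p17, p18} × {q, r} = {(p17,q), (p17,r), (p18,q), (p18,r)}
  {p17, p18} × {q, r, s} = {(p17,q), (p17,r), (p17,s), (p18,q), (p18,r), (p18,s)}
These 13 distinct sets form the basis B.
Close under arbitrary unions to get τ_{X×Y}; counting gives |τ_{X×Y}| = 25.


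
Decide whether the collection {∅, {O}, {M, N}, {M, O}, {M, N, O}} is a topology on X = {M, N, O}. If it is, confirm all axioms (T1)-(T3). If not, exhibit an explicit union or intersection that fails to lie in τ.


τ is NOT a topology on X.

Axiom (T1): ∅ ∈ τ? Yes; X ∈ τ? Yes.
Axiom (T2/T3): check pairwise unions and intersections of members of τ.
Counterexample for (T3): {M, N} ∩ {M, O} = {M} ∉ τ. Therefore τ is NOT a topology.


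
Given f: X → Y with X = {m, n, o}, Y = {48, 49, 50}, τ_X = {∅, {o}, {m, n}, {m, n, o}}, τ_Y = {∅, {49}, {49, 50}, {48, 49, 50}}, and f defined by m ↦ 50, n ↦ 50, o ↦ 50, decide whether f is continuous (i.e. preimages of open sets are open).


f IS continuous.

Compute f^{-1}(U) for each U ∈ τ_Y:
  U = ∅: f^{-1}(U) = ∅ ∈ τ_X ✓.
  U = {49}: f^{-1}(U) = ∅ ∈ τ_X ✓.
  U = {49, 50}: f^{-1}(U) = {m, n, o} ∈ τ_X ✓.
  U = {48, 49, 50}: f^{-1}(U) = {m, n, o} ∈ τ_X ✓.
Every preimage lies in τ_X, so f IS continuous.


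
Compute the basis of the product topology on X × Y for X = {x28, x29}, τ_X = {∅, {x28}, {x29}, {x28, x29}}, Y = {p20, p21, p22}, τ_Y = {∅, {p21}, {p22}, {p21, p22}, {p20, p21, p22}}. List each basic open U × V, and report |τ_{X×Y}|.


Basis B = {∅ × ∅, {x28} × {p21}, {x28} × {p22}, {x29} × {p21}, {x29} × {p22}, {x28} × {p21, p22}, {x28, x29} × {p21}, {x28, x29} × {p22}, {x29} × {p21, p22}, {x28} × {p20, p21, p22}, {x29} × {p20, p21, p22}, {x28, x29} × {p21, p22}, {x28, x29} × {p20, p21, p22}}; |τ_{X×Y}| = 25.

Enumerate products U × V with U ∈ τ_X, V ∈ τ_Y (deduplicated):
  ∅ × ∅ = {} (∅)
  {x28} × {p21} = {(x28,p21)}
  {x28} × {p22} = {(x28,p22)}
  {x29} × {p21} = {(x29,p21)}
  {x29} × {p22} = {(x29,p22)}
  {x28} × {p21, p22} = {(x28,p21), (x28,p22)}
  {x28, x29} × {p21} = {(x28,p21), (x29,p21)}
  {x28, x29} × {p22} = {(x28,p22), (x29,p22)}
  {x29} × {p21, p22} = {(x29,p21), (x29,p22)}
  {x28} × {p20, p21, p22} = {(x28,p20), (x28,p21), (x28,p22)}
  {x29} × {p20, p21, p22} = {(x29,p20), (x29,p21), (x29,p22)}
  {x28, x29} × {p21, p22} = {(x28,p21), (x28,p22), (x29,p21), (x29,p22)}
  {x28, x29} × {p20, p21, p22} = {(x28,p20), (x28,p21), (x28,p22), (x29,p20), (x29,p21), (x29,p22)}
These 13 distinct sets form the basis B.
Close under arbitrary unions to get τ_{X×Y}; counting gives |τ_{X×Y}| = 25.


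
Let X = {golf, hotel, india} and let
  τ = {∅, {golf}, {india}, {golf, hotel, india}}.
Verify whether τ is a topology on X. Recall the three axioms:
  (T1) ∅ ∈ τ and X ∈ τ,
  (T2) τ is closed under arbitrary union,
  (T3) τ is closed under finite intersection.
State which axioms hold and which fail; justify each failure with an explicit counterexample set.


τ is NOT a topology on X.

Axiom (T1): ∅ ∈ τ? Yes; X ∈ τ? Yes.
Axiom (T2/T3): check pairwise unions and intersections of members of τ.
Counterexample for (T2): {golf} ∪ {india} = {golf, india} ∉ τ. Therefore τ is NOT a topology.


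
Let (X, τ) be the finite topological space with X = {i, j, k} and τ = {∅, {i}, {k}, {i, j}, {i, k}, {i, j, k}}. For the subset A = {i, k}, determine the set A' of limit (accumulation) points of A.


A' = {j}

For each x ∈ X, list the open sets U ∈ τ with x ∈ U, then check whether U ∩ (A ∖ {x}) ≠ ∅ for every such U.
  x = i: open {i} ∋ x has {i} ∩ (A ∖ {i}) = ∅, so x is NOT a limit point.
  x = j: opens ∋ x are {i, j}, {i, j, k}; each meets A ∖ {j}, so x IS a limit point.
  x = k: open {k} ∋ x has {k} ∩ (A ∖ {k}) = ∅, so x is NOT a limit point.
Collecting: A' = {j}.


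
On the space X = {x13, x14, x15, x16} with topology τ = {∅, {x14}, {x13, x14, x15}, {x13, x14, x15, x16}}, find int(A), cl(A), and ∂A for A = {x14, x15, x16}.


int(A) = {x14}, cl(A) = {x13, x14, x15, x16}, ∂A = {x13, x15, x16}.

Closed sets in (X, τ) are complements of opens:
  closed(X, τ) = {∅, {x16}, {x13, x15, x16}, {x13, x14, x15, x16}}.
int(A) = ⋃ {U ∈ τ : U ⊆ A}. Opens contained in A: ∅, {x14}.
Taking the union of these: int(A) = {x14}.
cl(A) = ⋂ {C closed : A ⊆ C}. Closed sets containing A: {x13, x14, x15, x16}.
Intersecting these: cl(A) = {x13, x14, x15, x16}.
∂A = cl(A) ∖ int(A) = {x13, x14, x15, x16} ∖ {x14} = {x13, x15, x16}.


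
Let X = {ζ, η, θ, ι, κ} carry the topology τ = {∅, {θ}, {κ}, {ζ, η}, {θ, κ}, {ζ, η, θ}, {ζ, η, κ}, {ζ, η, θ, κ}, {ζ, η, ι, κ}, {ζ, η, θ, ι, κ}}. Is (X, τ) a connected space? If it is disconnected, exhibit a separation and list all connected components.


(X, τ) is disconnected; components = [{θ}, {ζ, η, ι, κ}].

Find clopen sets (U ∈ τ with X ∖ U ∈ τ):
  U = ∅, X ∖ U = {ζ, η, θ, ι, κ} — both open, so U is clopen.
  U = {θ}, X ∖ U = {ζ, η, ι, κ} — both open, so U is clopen.
  U = {ζ, η, ι, κ}, X ∖ U = {θ} — both open, so U is clopen.
  U = {ζ, η, θ, ι, κ}, X ∖ U = ∅ — both open, so U is clopen.
Nontrivial clopen(s) exist: e.g. {θ}. So (X, τ) is disconnected.
Compute connected components by grouping points that agree on all clopens:
  component: {θ}
  component: {ζ, η, ι, κ}


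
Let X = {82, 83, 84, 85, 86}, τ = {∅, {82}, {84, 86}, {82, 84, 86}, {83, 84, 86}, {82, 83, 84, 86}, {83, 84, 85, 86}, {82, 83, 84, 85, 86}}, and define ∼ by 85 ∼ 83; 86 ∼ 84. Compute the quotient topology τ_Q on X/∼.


X/∼ = {[82], [83=85], [84=86]}; |τ_Q| = 6.

Equivalence classes: [82], [83=85], [84=86].
Quotient map π: X → X/∼ sends 82 ↦ [82], 83 ↦ [83=85], 84 ↦ [84=86], 85 ↦ [83=85], 86 ↦ [84=86].
For each subset V ⊆ X/∼, compute π^{-1}(V) ⊆ X and check whether π^{-1}(V) ∈ τ. V is open in τ_Q iff π^{-1}(V) ∈ τ.
  V = {}: π^{-1}(V) = ∅ ∈ τ ✓.
  V = {[82]}: π^{-1}(V) = {82} ∈ τ ✓.
  V = {[83=85]}: π^{-1}(V) = {83, 85} ∉ τ ✗.
  V = {[82], [83=85]}: π^{-1}(V) = {82, 83, 85} ∉ τ ✗.
  V = {[84=86]}: π^{-1}(V) = {84, 86} ∈ τ ✓.
  V = {[82], [84=86]}: π^{-1}(V) = {82, 84, 86} ∈ τ ✓.
  V = {[83=85], [84=86]}: π^{-1}(V) = {83, 84, 85, 86} ∈ τ ✓.
  V = {[82], [83=85], [84=86]}: π^{-1}(V) = {82, 83, 84, 85, 86} ∈ τ ✓.
Open sets in the quotient: τ_Q = {{}, {[82]}, {[84=86]}, {[82], [84=86]}, {[83=85], [84=86]}, {[82], [83=85], [84=86]}} (6 elements).


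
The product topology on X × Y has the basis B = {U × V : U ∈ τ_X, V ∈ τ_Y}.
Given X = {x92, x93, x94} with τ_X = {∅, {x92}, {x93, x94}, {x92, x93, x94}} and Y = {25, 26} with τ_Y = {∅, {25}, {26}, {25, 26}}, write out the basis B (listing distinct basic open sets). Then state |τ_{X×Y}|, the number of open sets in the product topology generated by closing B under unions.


Basis B = {∅ × ∅, {x92} × {25}, {x92} × {26}, {x92} × {25, 26}, {x93, x94} × {25}, {x93, x94} × {26}, {x92, x93, x94} × {25}, {x92, x93, x94} × {26}, {x93, x94} × {25, 26}, {x92, x93, x94} × {25, 26}}; |τ_{X×Y}| = 16.

Enumerate products U × V with U ∈ τ_X, V ∈ τ_Y (deduplicated):
  ∅ × ∅ = {} (∅)
  {x92} × {25} = {(x92,25)}
  {x92} × {26} = {(x92,26)}
  {x92} × {25, 26} = {(x92,25), (x92,26)}
  {x93, x94} × {25} = {(x93,25), (x94,25)}
  {x93, x94} × {26} = {(x93,26), (x94,26)}
  {x92, x93, x94} × {25} = {(x92,25), (x93,25), (x94,25)}
  {x92, x93, x94} × {26} = {(x92,26), (x93,26), (x94,26)}
  {x93, x94} × {25, 26} = {(x93,25), (x93,26), (x94,25), (x94,26)}
  {x92, x93, x94} × {25, 26} = {(x92,25), (x92,26), (x93,25), (x93,26), (x94,25), (x94,26)}
These 10 distinct sets form the basis B.
Close under arbitrary unions to get τ_{X×Y}; counting gives |τ_{X×Y}| = 16.


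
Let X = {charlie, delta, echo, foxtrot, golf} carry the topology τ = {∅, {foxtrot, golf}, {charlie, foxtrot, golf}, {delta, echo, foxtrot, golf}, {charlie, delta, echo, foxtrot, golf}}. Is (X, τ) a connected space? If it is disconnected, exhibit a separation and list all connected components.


(X, τ) is connected.

Find clopen sets (U ∈ τ with X ∖ U ∈ τ):
  U = ∅, X ∖ U = {charlie, delta, echo, foxtrot, golf} — both open, so U is clopen.
  U = {charlie, delta, echo, foxtrot, golf}, X ∖ U = ∅ — both open, so U is clopen.
Only trivial clopens (∅ and X) exist, so (X, τ) is connected.
Compute connected components by grouping points that agree on all clopens:
  component: {charlie, delta, echo, foxtrot, golf}


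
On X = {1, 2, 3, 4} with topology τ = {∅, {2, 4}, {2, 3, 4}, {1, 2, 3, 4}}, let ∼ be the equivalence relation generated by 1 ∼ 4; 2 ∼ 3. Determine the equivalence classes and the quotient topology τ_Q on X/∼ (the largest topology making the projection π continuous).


X/∼ = {[1=4], [2=3]}; |τ_Q| = 2.

Equivalence classes: [1=4], [2=3].
Quotient map π: X → X/∼ sends 1 ↦ [1=4], 2 ↦ [2=3], 3 ↦ [2=3], 4 ↦ [1=4].
For each subset V ⊆ X/∼, compute π^{-1}(V) ⊆ X and check whether π^{-1}(V) ∈ τ. V is open in τ_Q iff π^{-1}(V) ∈ τ.
  V = {}: π^{-1}(V) = ∅ ∈ τ ✓.
  V = {[1=4]}: π^{-1}(V) = {1, 4} ∉ τ ✗.
  V = {[2=3]}: π^{-1}(V) = {2, 3} ∉ τ ✗.
  V = {[1=4], [2=3]}: π^{-1}(V) = {1, 2, 3, 4} ∈ τ ✓.
Open sets in the quotient: τ_Q = {{}, {[1=4], [2=3]}} (2 elements).


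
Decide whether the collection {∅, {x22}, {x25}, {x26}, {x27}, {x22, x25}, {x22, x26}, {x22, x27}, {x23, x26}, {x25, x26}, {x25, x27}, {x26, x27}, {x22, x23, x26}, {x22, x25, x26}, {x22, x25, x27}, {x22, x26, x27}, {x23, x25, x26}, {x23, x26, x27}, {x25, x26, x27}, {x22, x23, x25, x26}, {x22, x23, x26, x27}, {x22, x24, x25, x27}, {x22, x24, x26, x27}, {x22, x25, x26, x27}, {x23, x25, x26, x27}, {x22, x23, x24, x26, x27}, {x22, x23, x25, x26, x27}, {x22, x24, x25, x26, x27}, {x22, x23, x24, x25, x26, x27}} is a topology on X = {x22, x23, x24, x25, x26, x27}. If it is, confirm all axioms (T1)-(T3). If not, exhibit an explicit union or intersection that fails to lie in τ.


τ is NOT a topology on X.

Axiom (T1): ∅ ∈ τ? Yes; X ∈ τ? Yes.
Axiom (T2/T3): check pairwise unions and intersections of members of τ.
Counterexample for (T3): {x22, x24, x25, x27} ∩ {x22, x24, x26, x27} = {x22, x24, x27} ∉ τ. Therefore τ is NOT a topology.


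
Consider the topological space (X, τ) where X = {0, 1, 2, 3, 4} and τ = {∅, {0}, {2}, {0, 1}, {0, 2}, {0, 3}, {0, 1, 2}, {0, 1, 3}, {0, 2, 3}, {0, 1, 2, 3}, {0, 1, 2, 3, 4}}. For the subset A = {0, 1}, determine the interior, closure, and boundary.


int(A) = {0, 1}, cl(A) = {0, 1, 3, 4}, ∂A = {3, 4}.

Closed sets in (X, τ) are complements of opens:
  closed(X, τ) = {∅, {4}, {1, 4}, {2, 4}, {3, 4}, {1, 2, 4}, {1, 3, 4}, {2, 3, 4}, {0, 1, 3, 4}, {1, 2, 3, 4}, {0, 1, 2, 3, 4}}.
int(A) = ⋃ {U ∈ τ : U ⊆ A}. Opens contained in A: ∅, {0}, {0, 1}.
Taking the union of these: int(A) = {0, 1}.
cl(A) = ⋂ {C closed : A ⊆ C}. Closed sets containing A: {0, 1, 3, 4}, {0, 1, 2, 3, 4}.
Intersecting these: cl(A) = {0, 1, 3, 4}.
∂A = cl(A) ∖ int(A) = {0, 1, 3, 4} ∖ {0, 1} = {3, 4}.


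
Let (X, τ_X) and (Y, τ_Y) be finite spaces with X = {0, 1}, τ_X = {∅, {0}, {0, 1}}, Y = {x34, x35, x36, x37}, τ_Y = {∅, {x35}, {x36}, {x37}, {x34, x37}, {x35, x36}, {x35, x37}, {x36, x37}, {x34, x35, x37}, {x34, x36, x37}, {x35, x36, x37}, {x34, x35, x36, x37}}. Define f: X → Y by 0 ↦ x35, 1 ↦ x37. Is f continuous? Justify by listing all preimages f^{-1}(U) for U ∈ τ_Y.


f is NOT continuous.

Compute f^{-1}(U) for each U ∈ τ_Y:
  U = ∅: f^{-1}(U) = ∅ ∈ τ_X ✓.
  U = {x35}: f^{-1}(U) = {0} ∈ τ_X ✓.
  U = {x36}: f^{-1}(U) = ∅ ∈ τ_X ✓.
  U = {x37}: f^{-1}(U) = {1} ∉ τ_X ✗.
  U = {x34, x37}: f^{-1}(U) = {1} ∉ τ_X ✗.
  U = {x35, x36}: f^{-1}(U) = {0} ∈ τ_X ✓.
  U = {x35, x37}: f^{-1}(U) = {0, 1} ∈ τ_X ✓.
  U = {x36, x37}: f^{-1}(U) = {1} ∉ τ_X ✗.
  U = {x34, x35, x37}: f^{-1}(U) = {0, 1} ∈ τ_X ✓.
  U = {x34, x36, x37}: f^{-1}(U) = {1} ∉ τ_X ✗.
  U = {x35, x36, x37}: f^{-1}(U) = {0, 1} ∈ τ_X ✓.
  U = {x34, x35, x36, x37}: f^{-1}(U) = {0, 1} ∈ τ_X ✓.
Found U = {x37} with f^{-1}(U) = {1} not in τ_X. Therefore f is NOT continuous.


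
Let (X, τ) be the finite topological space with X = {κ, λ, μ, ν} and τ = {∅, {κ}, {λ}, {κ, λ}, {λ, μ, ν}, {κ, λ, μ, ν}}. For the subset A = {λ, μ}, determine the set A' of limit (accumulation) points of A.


A' = {μ, ν}

For each x ∈ X, list the open sets U ∈ τ with x ∈ U, then check whether U ∩ (A ∖ {x}) ≠ ∅ for every such U.
  x = κ: open {κ} ∋ x has {κ} ∩ (A ∖ {κ}) = ∅, so x is NOT a limit point.
  x = λ: open {λ} ∋ x has {λ} ∩ (A ∖ {λ}) = ∅, so x is NOT a limit point.
  x = μ: opens ∋ x are {λ, μ, ν}, {κ, λ, μ, ν}; each meets A ∖ {μ}, so x IS a limit point.
  x = ν: opens ∋ x are {λ, μ, ν}, {κ, λ, μ, ν}; each meets A ∖ {ν}, so x IS a limit point.
Collecting: A' = {μ, ν}.
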